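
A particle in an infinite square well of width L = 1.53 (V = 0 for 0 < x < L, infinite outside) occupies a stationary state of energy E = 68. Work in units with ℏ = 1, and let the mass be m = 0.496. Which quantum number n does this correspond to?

n = 4

From E_n = n²π²ℏ²/(2mL²) invert to n = √(2mL²E)/(πℏ).
n = (1.53/π) × √(2 × 0.496 × 68) = 4.000 → n = 4.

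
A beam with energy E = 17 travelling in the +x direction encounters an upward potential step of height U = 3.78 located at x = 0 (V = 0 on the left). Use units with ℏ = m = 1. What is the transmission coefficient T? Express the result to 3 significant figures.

T = 0.996

On each side the TISE gives plane waves with k = √(2m(E − V))/ℏ: k₁ = √(2·1·17) = 5.831, k₂ = √(2·1·13.22) = 5.142.
Matching ψ and ψ′ at x = 0 gives r = (k₁ − k₂)/(k₁ + k₂), so R = r² = 0.003942 and T = 1 − R = 0.9961.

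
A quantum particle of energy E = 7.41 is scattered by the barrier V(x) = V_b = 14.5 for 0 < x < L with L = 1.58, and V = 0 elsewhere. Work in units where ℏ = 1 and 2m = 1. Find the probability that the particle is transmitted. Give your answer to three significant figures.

T = 0.000886

E < V_b: inside the barrier ψ ∝ e^{±κx} with κ = √(2m(V_b − E))/ℏ = 2.663.
κL = 4.207, sinh(κL) = 33.57.
The exact tunnelling result is T⁻¹ = 1 + V_b² sinh²(κL) / [4E(V_b − E)] = 1129, so T = 0.000886.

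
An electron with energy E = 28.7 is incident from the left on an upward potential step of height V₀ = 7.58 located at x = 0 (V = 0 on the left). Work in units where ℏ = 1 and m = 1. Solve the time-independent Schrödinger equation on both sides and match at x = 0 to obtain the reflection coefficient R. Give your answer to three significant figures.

R = 0.00586

The wavenumbers are k₁ = √(2mE)/ℏ = 7.576 on the left and k₂ = √(2m(E − V₀))/ℏ = 6.499 on the right.
Continuity of ψ and ψ′ at the step yields the reflection amplitude r = (k₁ − k₂)/(k₁ + k₂) = 0.07652; thus R = |r|² = 0.005855, T = 0.9941.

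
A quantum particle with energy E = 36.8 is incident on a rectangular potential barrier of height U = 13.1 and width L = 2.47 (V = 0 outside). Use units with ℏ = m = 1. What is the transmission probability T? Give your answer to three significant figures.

T = 0.956

E > U: inside the barrier k₂ = √(2m(E − U))/ℏ = 6.885, k₂L = 17.01.
T = [1 + U² sin²(k₂L) / (4E(E − U))]⁻¹ = 1/1.046 = 0.956.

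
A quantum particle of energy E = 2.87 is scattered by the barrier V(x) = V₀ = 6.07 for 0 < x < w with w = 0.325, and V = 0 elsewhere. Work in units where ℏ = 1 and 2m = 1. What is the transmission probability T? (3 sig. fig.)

E < V₀: inside the barrier ψ ∝ e^{±κx} with κ = √(2m(V₀ − E))/ℏ = 1.789.
κw = 0.5814, sinh(κw) = 0.6147.
Matching ψ, ψ′ at both faces gives T = [1 + V₀² sinh²(κw) / (4E(V₀ − E))]⁻¹ = 1/1.379 = 0.725.

T = 0.725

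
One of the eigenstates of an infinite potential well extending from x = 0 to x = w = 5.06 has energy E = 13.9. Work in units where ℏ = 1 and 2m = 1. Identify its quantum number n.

From E_n = n²π²ℏ²/(2mw²) invert to n = √(2mw²E)/(πℏ).
n = (5.06/π) × √(2 × 0.5 × 13.9) = 6.005 → n = 6.

n = 6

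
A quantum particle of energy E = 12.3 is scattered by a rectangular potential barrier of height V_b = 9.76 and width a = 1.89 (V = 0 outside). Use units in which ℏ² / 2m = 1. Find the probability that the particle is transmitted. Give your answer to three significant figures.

E > V_b: inside the barrier k₂ = √(2m(E − V_b))/ℏ = 1.594, k₂a = 3.012.
Matching at both interfaces gives T⁻¹ = 1 + V_b² sin²(k₂a) / [4E(E − V_b)] = 1.013, hence T = 0.987.

T = 0.987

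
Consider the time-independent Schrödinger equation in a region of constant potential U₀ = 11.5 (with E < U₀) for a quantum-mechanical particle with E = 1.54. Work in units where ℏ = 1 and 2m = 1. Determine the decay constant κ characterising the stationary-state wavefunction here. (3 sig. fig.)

κ = 3.16

Since E < U₀ the TISE in this region is ψ'' = κ²ψ with κ = √(2m(U₀ − E))/ℏ.
κ = √(2 × 0.5 × 9.96) = 3.156.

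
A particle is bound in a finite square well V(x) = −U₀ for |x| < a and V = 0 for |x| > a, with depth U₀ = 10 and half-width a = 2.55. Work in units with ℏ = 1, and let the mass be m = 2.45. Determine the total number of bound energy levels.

The dimensionless depth is z₀ = a√(2mU₀)/ℏ = 2.55 × √(49.00) = 17.85.
A new bound state (alternating even/odd) appears each time z₀ passes a multiple of π/2, so N = ⌊2z₀/π⌋ + 1 = ⌊11.36⌋ + 1 = 12.

N = 12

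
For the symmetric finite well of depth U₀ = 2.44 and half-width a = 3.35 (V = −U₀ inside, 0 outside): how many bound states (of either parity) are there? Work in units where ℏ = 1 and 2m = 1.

Define the well-strength parameter z₀ = (a/ℏ)√(2mU₀) = 3.35 × √(2·0.5·2.44) = 5.233.
A new bound state (alternating even/odd) appears each time z₀ passes a multiple of π/2, so N = ⌊2z₀/π⌋ + 1 = ⌊3.331⌋ + 1 = 4.

N = 4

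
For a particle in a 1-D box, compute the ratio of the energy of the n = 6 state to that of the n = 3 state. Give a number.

4

E_n = n²π²ℏ²/(2mL²) so the ratio is n₂²/n₁² = 36/9 = 4.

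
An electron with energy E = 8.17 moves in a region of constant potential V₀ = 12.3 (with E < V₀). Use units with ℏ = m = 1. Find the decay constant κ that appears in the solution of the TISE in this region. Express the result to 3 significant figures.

κ = 2.87

Since E < V₀ the TISE in this region is ψ'' = κ²ψ with κ = √(2m(V₀ − E))/ℏ.
κ = √(2 × 1 × 4.13) = 2.874.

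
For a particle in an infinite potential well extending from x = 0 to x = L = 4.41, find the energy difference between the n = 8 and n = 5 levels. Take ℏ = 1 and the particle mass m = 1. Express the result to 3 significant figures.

ΔE = 9.90

E_n = n²π²ℏ²/(2mL²), so ΔE = (8² − 5²) π²ℏ²/(2mL²).
ΔE = 39 × π² / (2 × 1 × 4.41²) = 9.896.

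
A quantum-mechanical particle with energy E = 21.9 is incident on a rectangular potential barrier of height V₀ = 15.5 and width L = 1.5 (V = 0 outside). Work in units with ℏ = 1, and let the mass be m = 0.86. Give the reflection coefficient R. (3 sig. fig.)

Above the barrier the interior wavenumber is k₂ = √(2m(E − V₀))/ℏ = 3.318, giving phase k₂L = 4.977.
T = [1 + V₀² sin²(k₂L) / (4E(E − V₀))]⁻¹ = 1/1.399 = 0.715.
R = 1 − T = 0.285.

R = 0.285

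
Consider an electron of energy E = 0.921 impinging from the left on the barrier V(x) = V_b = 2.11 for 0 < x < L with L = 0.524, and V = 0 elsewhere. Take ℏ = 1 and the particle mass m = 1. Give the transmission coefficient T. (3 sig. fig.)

T = 0.549

Since E < V_b the interior solution is evanescent with decay constant κ = √(2m(V_b − E))/ℏ = 1.542.
κL = 0.8080, sinh(κL) = 0.8989.
Matching ψ, ψ′ at both faces gives T = [1 + V_b² sinh²(κL) / (4E(V_b − E))]⁻¹ = 1/1.821 = 0.549.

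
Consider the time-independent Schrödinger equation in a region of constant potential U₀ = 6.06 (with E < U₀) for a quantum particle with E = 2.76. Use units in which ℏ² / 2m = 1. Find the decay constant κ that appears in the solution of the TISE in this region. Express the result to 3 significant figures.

κ = 1.82

Since E < U₀ the TISE in this region is ψ'' = κ²ψ with κ = √(2m(U₀ − E))/ℏ.
κ = √(2 × 0.5 × 3.3) = 1.817.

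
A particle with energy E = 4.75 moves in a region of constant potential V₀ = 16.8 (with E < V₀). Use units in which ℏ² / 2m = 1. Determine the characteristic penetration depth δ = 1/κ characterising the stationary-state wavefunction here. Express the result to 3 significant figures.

Since E < V₀ the TISE in this region is ψ'' = κ²ψ with κ = √(2m(V₀ − E))/ℏ.
κ = √(2 × 0.5 × 12.05) = 3.471. The penetration depth is δ = 1/κ = 0.288.

δ = 0.288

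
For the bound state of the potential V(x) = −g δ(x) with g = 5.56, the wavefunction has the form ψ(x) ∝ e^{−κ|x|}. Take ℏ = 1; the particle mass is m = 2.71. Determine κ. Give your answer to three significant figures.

Integrating the TISE across x = 0 gives the cusp condition ψ'(0⁺) − ψ'(0⁻) = −(2mg/ℏ²)ψ(0).
With ψ ∝ e^{−κ|x|} this yields −2κ = −2mg/ℏ², so κ = mg/ℏ² = 15.07.

κ = 15.1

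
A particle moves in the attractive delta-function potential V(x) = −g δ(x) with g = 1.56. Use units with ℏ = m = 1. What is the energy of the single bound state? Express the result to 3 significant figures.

E = -1.22

For x ≠ 0 the bound state is ψ ∝ e^{−κ|x|}; integrating the TISE across the delta gives the cusp condition 2κ = 2mg/ℏ², so κ = 1.560.
Then E = −ℏ²κ²/(2m) = −mg²/(2ℏ²) = -1.217.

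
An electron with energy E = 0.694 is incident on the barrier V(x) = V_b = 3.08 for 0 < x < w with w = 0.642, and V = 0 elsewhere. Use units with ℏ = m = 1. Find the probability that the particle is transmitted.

T = 0.161

Since E < V_b the interior solution is evanescent with decay constant κ = √(2m(V_b − E))/ℏ = 2.184.
κw = 1.402, sinh(κw) = 1.910.
The exact tunnelling result is T⁻¹ = 1 + V_b² sinh²(κw) / [4E(V_b − E)] = 6.223, so T = 0.161.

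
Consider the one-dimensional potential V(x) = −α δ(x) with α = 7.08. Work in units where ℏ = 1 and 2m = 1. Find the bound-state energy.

For x ≠ 0 the bound state is ψ ∝ e^{−κ|x|}; integrating the TISE across the delta gives the cusp condition 2κ = 2mα/ℏ², so κ = 3.540.
Then E = −ℏ²κ²/(2m) = −mα²/(2ℏ²) = -12.53.

E = -12.5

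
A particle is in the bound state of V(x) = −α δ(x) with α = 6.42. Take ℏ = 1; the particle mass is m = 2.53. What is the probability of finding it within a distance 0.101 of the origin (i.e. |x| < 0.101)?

The normalised bound state is ψ = √κ e^{−κ|x|} with κ = mα/ℏ² = 16.24.
P(|x| < d) = ∫_{−d}^{d} κ e^{−2κ|x|} dx = 1 − e^{−2κd} = 1 − e^{−3.281} = 0.9624.

P = 0.962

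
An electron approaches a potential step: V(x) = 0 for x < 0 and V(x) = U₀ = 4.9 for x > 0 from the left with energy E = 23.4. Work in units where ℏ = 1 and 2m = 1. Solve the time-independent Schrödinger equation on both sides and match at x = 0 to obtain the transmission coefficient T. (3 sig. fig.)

On each side the TISE gives plane waves with k = √(2m(E − V))/ℏ: k₁ = √(2·½·23.4) = 4.837, k₂ = √(2·½·18.5) = 4.301.
Continuity of ψ and ψ′ at the step yields the reflection amplitude r = (k₁ − k₂)/(k₁ + k₂) = 0.05867; thus R = |r|² = 0.003443, T = 0.9966.

T = 0.997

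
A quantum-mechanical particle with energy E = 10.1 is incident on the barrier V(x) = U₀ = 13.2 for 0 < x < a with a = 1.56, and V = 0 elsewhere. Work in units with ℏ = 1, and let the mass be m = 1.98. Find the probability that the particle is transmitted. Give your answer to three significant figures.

T = 0.0000514

Since E < U₀ the interior solution is evanescent with decay constant κ = √(2m(U₀ − E))/ℏ = 3.504.
κa = 5.466, sinh(κa) = 118.2.
Matching ψ, ψ′ at both faces gives T = [1 + U₀² sinh²(κa) / (4E(U₀ − E))]⁻¹ = 1/19450 = 0.0000514.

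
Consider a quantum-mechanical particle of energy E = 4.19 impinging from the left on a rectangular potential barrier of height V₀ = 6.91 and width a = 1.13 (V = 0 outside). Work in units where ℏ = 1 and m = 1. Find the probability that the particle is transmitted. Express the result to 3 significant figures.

E < V₀: inside the barrier ψ ∝ e^{±κx} with κ = √(2m(V₀ − E))/ℏ = 2.332.
κa = 2.636, sinh(κa) = 6.940.
The exact tunnelling result is T⁻¹ = 1 + V₀² sinh²(κa) / [4E(V₀ − E)] = 51.45, so T = 0.0194.

T = 0.0194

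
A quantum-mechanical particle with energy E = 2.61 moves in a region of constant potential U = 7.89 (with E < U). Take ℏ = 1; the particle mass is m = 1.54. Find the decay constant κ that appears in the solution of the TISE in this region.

κ = 4.03

Since E < U the TISE in this region is ψ'' = κ²ψ with κ = √(2m(U − E))/ℏ.
κ = √(2 × 1.54 × 5.28) = 4.033.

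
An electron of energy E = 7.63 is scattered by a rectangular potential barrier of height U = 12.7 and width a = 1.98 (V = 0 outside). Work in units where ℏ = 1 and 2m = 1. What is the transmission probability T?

T = 0.000515

Since E < U the interior solution is evanescent with decay constant κ = √(2m(U − E))/ℏ = 2.252.
κa = 4.458, sinh(κa) = 43.16.
The exact tunnelling result is T⁻¹ = 1 + U² sinh²(κa) / [4E(U − E)] = 1943, so T = 0.000515.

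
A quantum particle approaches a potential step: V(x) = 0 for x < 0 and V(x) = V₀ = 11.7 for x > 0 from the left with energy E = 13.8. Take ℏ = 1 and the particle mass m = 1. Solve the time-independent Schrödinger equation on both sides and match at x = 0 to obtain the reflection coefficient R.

R = 0.193

On each side the TISE gives plane waves with k = √(2m(E − V))/ℏ: k₁ = √(2·1·13.8) = 5.254, k₂ = √(2·1·2.1) = 2.049.
Matching ψ and ψ′ at x = 0 gives r = (k₁ − k₂)/(k₁ + k₂), so R = r² = 0.1925 and T = 1 − R = 0.8075.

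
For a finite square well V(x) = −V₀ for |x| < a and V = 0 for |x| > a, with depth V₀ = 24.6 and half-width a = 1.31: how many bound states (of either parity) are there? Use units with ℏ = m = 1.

N = 6

Define the well-strength parameter z₀ = (a/ℏ)√(2mV₀) = 1.31 × √(2·1·24.6) = 9.189.
The even/odd transcendental equations gain one root per π/2 in z₀, giving N = 1 + ⌊2z₀/π⌋ = 1 + ⌊5.850⌋ = 6.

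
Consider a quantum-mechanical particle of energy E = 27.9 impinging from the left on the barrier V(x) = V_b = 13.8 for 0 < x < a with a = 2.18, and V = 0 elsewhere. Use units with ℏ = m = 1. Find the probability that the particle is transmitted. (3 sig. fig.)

T = 0.922

Above the barrier the interior wavenumber is k₂ = √(2m(E − V_b))/ℏ = 5.310, giving phase k₂a = 11.58.
T = [1 + V_b² sin²(k₂a) / (4E(E − V_b))]⁻¹ = 1/1.085 = 0.922.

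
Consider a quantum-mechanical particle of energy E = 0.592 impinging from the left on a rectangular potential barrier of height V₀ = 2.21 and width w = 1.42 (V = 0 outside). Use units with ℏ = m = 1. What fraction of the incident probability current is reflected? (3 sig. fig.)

E < V₀: inside the barrier ψ ∝ e^{±κx} with κ = √(2m(V₀ − E))/ℏ = 1.799.
κw = 2.554, sinh(κw) = 6.393.
The exact tunnelling result is T⁻¹ = 1 + V₀² sinh²(κw) / [4E(V₀ − E)] = 53.10, so T = 0.0188.
R = 1 − T = 0.981.

R = 0.981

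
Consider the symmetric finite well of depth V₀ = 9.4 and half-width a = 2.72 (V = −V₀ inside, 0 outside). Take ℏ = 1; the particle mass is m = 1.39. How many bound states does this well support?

Define the well-strength parameter z₀ = (a/ℏ)√(2mV₀) = 2.72 × √(2·1.39·9.4) = 13.90.
A new bound state (alternating even/odd) appears each time z₀ passes a multiple of π/2, so N = ⌊2z₀/π⌋ + 1 = ⌊8.852⌋ + 1 = 9.

N = 9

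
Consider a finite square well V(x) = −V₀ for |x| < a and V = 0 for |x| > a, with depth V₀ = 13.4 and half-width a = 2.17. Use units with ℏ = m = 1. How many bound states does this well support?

N = 8

Define the well-strength parameter z₀ = (a/ℏ)√(2mV₀) = 2.17 × √(2·1·13.4) = 11.23.
A new bound state (alternating even/odd) appears each time z₀ passes a multiple of π/2, so N = ⌊2z₀/π⌋ + 1 = ⌊7.152⌋ + 1 = 8.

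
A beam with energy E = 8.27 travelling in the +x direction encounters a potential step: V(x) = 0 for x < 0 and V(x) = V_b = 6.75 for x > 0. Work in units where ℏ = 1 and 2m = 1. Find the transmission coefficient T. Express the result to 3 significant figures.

T = 0.840

The wavenumbers are k₁ = √(2mE)/ℏ = 2.876 on the left and k₂ = √(2m(E − V_b))/ℏ = 1.233 on the right.
Matching ψ and ψ′ at x = 0 gives r = (k₁ − k₂)/(k₁ + k₂), so R = r² = 0.1599 and T = 1 − R = 0.8401.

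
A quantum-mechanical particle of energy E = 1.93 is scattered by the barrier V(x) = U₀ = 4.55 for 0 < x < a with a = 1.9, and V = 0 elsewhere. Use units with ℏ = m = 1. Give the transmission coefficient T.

E < U₀: inside the barrier ψ ∝ e^{±κx} with κ = √(2m(U₀ − E))/ℏ = 2.289.
κa = 4.349, sinh(κa) = 38.71.
The exact tunnelling result is T⁻¹ = 1 + U₀² sinh²(κa) / [4E(U₀ − E)] = 1534, so T = 0.000652.

T = 0.000652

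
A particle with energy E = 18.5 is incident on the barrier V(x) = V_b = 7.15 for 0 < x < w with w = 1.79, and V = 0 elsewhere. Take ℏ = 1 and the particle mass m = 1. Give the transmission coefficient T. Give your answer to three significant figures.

E > V_b: inside the barrier k₂ = √(2m(E − V_b))/ℏ = 4.764, k₂w = 8.528.
Matching at both interfaces gives T⁻¹ = 1 + V_b² sin²(k₂w) / [4E(E − V_b)] = 1.037, hence T = 0.964.

T = 0.964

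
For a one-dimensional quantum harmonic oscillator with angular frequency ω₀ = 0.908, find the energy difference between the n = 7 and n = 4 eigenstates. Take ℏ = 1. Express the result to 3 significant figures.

E_n = ℏω₀(n + ½), so ΔE = (7 − 4) ℏω₀ = 3 × 0.908 = 2.724.

ΔE = 2.72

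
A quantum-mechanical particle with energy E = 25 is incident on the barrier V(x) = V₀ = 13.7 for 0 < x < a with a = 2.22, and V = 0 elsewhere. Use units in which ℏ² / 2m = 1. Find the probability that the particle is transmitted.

T = 0.876

Above the barrier the interior wavenumber is k₂ = √(2m(E − V₀))/ℏ = 3.362, giving phase k₂a = 7.463.
T = [1 + V₀² sin²(k₂a) / (4E(E − V₀))]⁻¹ = 1/1.142 = 0.876.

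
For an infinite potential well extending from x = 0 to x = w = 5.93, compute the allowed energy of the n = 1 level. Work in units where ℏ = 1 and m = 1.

E = 0.140

The infinite-well eigenfunctions ψ_n = √(2/w) sin(nπx/w) vanish at both walls, giving E_n = n²π²ℏ²/(2mw²).
E_1 = 1² × π² / (2 × 1 × 5.93²) = 0.1403.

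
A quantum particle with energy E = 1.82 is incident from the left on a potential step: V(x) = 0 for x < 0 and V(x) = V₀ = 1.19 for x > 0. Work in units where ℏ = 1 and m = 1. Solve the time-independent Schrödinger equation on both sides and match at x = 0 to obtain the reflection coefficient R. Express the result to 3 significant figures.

The wavenumbers are k₁ = √(2mE)/ℏ = 1.908 on the left and k₂ = √(2m(E − V₀))/ℏ = 1.122 on the right.
Matching ψ and ψ′ at x = 0 gives r = (k₁ − k₂)/(k₁ + k₂), so R = r² = 0.06717 and T = 1 − R = 0.9328.

R = 0.0672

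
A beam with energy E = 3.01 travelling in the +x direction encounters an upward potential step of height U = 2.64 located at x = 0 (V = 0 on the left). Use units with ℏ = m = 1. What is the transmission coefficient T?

T = 0.769

On each side the TISE gives plane waves with k = √(2m(E − V))/ℏ: k₁ = √(2·1·3.01) = 2.454, k₂ = √(2·1·0.37) = 0.8602.
Matching ψ and ψ′ at x = 0 gives r = (k₁ − k₂)/(k₁ + k₂), so R = r² = 0.2312 and T = 1 − R = 0.7688.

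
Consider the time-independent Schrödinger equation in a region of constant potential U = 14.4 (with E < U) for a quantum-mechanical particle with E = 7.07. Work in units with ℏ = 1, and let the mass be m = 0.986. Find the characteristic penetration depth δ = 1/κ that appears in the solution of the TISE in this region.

δ = 0.263

Since E < U the TISE in this region is ψ'' = κ²ψ with κ = √(2m(U − E))/ℏ.
κ = √(2 × 0.986 × 7.33) = 3.802. The penetration depth is δ = 1/κ = 0.263.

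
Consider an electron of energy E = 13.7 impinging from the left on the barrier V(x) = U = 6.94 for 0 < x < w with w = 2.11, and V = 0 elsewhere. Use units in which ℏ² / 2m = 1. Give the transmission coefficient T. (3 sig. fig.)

T = 0.938

E > U: inside the barrier k₂ = √(2m(E − U))/ℏ = 2.600, k₂w = 5.486.
Matching at both interfaces gives T⁻¹ = 1 + U² sin²(k₂w) / [4E(E − U)] = 1.067, hence T = 0.938.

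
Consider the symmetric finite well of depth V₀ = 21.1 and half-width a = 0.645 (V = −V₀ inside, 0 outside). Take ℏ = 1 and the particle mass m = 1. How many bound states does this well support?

N = 3

Define the well-strength parameter z₀ = (a/ℏ)√(2mV₀) = 0.645 × √(2·1·21.1) = 4.190.
The even/odd transcendental equations gain one root per π/2 in z₀, giving N = 1 + ⌊2z₀/π⌋ = 1 + ⌊2.667⌋ = 3.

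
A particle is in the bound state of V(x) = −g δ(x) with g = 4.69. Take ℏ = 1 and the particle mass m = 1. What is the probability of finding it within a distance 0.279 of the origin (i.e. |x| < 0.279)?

The normalised bound state is ψ = √κ e^{−κ|x|} with κ = mg/ℏ² = 4.690.
P(|x| < d) = ∫_{−d}^{d} κ e^{−2κ|x|} dx = 1 − e^{−2κd} = 1 − e^{−2.617} = 0.9270.

P = 0.927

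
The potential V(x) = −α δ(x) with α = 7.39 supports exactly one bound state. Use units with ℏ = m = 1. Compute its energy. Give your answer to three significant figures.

For x ≠ 0 the bound state is ψ ∝ e^{−κ|x|}; integrating the TISE across the delta gives the cusp condition 2κ = 2mα/ℏ², so κ = 7.390.
Then E = −ℏ²κ²/(2m) = −mα²/(2ℏ²) = -27.31.

E = -27.3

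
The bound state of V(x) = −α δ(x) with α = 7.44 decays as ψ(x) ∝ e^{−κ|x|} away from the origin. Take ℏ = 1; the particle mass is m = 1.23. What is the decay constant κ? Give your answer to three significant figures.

Integrate −(ℏ²/2m)ψ'' − αδ(x)ψ = Eψ from −ε to +ε: the ψ'' term gives ψ'(0⁺) − ψ'(0⁻) and the δ term gives −(2mα/ℏ²)ψ(0).
With ψ ∝ e^{−κ|x|} this yields −2κ = −2mα/ℏ², so κ = mα/ℏ² = 9.151.

κ = 9.15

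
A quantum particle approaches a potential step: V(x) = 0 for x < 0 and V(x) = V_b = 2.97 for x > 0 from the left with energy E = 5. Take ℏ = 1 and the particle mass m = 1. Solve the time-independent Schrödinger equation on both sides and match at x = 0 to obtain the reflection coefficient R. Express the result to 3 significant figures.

On each side the TISE gives plane waves with k = √(2m(E − V))/ℏ: k₁ = √(2·1·5) = 3.162, k₂ = √(2·1·2.03) = 2.015.
Matching ψ and ψ′ at x = 0 gives r = (k₁ − k₂)/(k₁ + k₂), so R = r² = 0.04911 and T = 1 − R = 0.9509.

R = 0.0491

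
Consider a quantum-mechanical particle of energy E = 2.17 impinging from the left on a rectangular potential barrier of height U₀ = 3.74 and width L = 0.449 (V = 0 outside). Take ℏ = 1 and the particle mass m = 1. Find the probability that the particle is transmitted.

T = 0.556

E < U₀: inside the barrier ψ ∝ e^{±κx} with κ = √(2m(U₀ − E))/ℏ = 1.772.
κL = 0.7956, sinh(κL) = 0.8823.
The exact tunnelling result is T⁻¹ = 1 + U₀² sinh²(κL) / [4E(U₀ − E)] = 1.799, so T = 0.556.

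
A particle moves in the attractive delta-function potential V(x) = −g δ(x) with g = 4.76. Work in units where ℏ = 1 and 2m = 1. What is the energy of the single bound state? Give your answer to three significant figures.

E = -5.66

The bound state is ψ(x) = √κ e^{−κ|x|}. The derivative jump ψ'(0⁺) − ψ'(0⁻) = −(2mg/ℏ²)ψ(0) fixes κ = mg/ℏ² = 2.380.
Then E = −ℏ²κ²/(2m) = −mg²/(2ℏ²) = -5.664.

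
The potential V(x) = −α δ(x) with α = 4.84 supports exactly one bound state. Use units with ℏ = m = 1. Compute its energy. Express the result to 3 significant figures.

For x ≠ 0 the bound state is ψ ∝ e^{−κ|x|}; integrating the TISE across the delta gives the cusp condition 2κ = 2mα/ℏ², so κ = 4.840.
Then E = −ℏ²κ²/(2m) = −mα²/(2ℏ²) = -11.71.

E = -11.7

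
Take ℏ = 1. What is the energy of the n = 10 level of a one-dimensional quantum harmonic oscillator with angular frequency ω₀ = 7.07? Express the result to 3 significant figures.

The oscillator eigenvalues are E_n = ℏω₀(n + ½), so E_10 = 7.07 × 10.5 = 74.24.

E = 74.2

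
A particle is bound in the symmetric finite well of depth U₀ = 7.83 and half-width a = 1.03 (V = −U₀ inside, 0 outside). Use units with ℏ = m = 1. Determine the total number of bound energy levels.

N = 3

The dimensionless depth is z₀ = a√(2mU₀)/ℏ = 1.03 × √(15.66) = 4.076.
A new bound state (alternating even/odd) appears each time z₀ passes a multiple of π/2, so N = ⌊2z₀/π⌋ + 1 = ⌊2.595⌋ + 1 = 3.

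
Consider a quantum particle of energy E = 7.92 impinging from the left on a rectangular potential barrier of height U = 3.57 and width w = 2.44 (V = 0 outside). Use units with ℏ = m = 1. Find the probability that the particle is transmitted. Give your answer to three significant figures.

Above the barrier the interior wavenumber is k₂ = √(2m(E − U))/ℏ = 2.950, giving phase k₂w = 7.197.
Matching at both interfaces gives T⁻¹ = 1 + U² sin²(k₂w) / [4E(E − U)] = 1.058, hence T = 0.945.

T = 0.945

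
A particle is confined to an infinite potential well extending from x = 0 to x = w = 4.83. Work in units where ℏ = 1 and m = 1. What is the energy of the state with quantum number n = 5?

E = 5.29

The infinite-well eigenfunctions ψ_n = √(2/w) sin(nπx/w) vanish at both walls, giving E_n = n²π²ℏ²/(2mw²).
E_5 = 5² × π² / (2 × 1 × 4.83²) = 5.288.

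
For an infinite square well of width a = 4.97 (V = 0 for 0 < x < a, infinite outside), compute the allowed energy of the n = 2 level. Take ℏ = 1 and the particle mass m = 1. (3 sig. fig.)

Requiring ψ(0) = ψ(a) = 0 quantises k = nπ/a, hence E_n = ℏ²k²/2m = n²π²ℏ²/(2ma²).
E_2 = 2² × π² / (2 × 1 × 4.97²) = 0.7991.

E = 0.799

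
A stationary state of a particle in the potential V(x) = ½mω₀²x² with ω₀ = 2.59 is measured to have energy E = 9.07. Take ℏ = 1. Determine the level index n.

n = 3

E_n = ℏω₀(n + ½) ⇒ n = E/(ℏω₀) − ½ = 9.07/2.59 − 0.5 = 3.002 → n = 3.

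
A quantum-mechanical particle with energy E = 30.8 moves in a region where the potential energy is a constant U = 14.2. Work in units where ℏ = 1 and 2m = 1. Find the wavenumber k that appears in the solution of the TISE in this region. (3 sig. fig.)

With E > U the solution is oscillatory, ψ ∝ e^{±ikx} with k = √(2m(E − U))/ℏ.
k = √(2 × 0.5 × 16.6) = 4.074.

k = 4.07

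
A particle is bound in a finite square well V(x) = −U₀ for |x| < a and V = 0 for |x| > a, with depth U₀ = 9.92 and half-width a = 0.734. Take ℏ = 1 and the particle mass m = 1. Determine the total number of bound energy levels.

N = 3

Define the well-strength parameter z₀ = (a/ℏ)√(2mU₀) = 0.734 × √(2·1·9.92) = 3.269.
The even/odd transcendental equations gain one root per π/2 in z₀, giving N = 1 + ⌊2z₀/π⌋ = 1 + ⌊2.081⌋ = 3.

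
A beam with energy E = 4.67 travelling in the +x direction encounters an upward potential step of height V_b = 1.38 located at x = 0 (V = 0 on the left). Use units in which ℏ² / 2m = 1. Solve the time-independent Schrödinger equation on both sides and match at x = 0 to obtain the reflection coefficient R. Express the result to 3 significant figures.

R = 0.00763

The wavenumbers are k₁ = √(2mE)/ℏ = 2.161 on the left and k₂ = √(2m(E − V_b))/ℏ = 1.814 on the right.
Continuity of ψ and ψ′ at the step yields the reflection amplitude r = (k₁ − k₂)/(k₁ + k₂) = 0.08734; thus R = |r|² = 0.007629, T = 0.9924.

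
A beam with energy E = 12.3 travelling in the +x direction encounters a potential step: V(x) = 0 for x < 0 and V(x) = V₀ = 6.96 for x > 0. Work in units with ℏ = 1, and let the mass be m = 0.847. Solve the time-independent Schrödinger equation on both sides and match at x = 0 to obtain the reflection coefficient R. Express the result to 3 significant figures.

The wavenumbers are k₁ = √(2mE)/ℏ = 4.565 on the left and k₂ = √(2m(E − V₀))/ℏ = 3.008 on the right.
Continuity of ψ and ψ′ at the step yields the reflection amplitude r = (k₁ − k₂)/(k₁ + k₂) = 0.2056; thus R = |r|² = 0.04228, T = 0.9577.

R = 0.0423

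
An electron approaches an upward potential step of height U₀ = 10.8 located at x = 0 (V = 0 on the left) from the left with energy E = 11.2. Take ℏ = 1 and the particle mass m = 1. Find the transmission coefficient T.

T = 0.535

The wavenumbers are k₁ = √(2mE)/ℏ = 4.733 on the left and k₂ = √(2m(E − U₀))/ℏ = 0.8944 on the right.
Matching ψ and ψ′ at x = 0 gives r = (k₁ − k₂)/(k₁ + k₂), so R = r² = 0.4653 and T = 1 − R = 0.5347.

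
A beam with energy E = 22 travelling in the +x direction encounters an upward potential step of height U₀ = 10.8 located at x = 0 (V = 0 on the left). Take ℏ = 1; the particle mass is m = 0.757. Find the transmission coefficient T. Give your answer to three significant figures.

T = 0.972

The wavenumbers are k₁ = √(2mE)/ℏ = 5.771 on the left and k₂ = √(2m(E − U₀))/ℏ = 4.118 on the right.
Matching ψ and ψ′ at x = 0 gives r = (k₁ − k₂)/(k₁ + k₂), so R = r² = 0.02796 and T = 1 − R = 0.9720.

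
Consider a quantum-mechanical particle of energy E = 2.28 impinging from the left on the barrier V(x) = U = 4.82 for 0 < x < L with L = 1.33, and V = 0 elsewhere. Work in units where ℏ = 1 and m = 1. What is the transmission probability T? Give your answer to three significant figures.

Since E < U the interior solution is evanescent with decay constant κ = √(2m(U − E))/ℏ = 2.254.
κL = 2.998, sinh(κL) = 9.994.
Matching ψ, ψ′ at both faces gives T = [1 + U² sinh²(κL) / (4E(U − E))]⁻¹ = 1/101.2 = 0.00988.

T = 0.00988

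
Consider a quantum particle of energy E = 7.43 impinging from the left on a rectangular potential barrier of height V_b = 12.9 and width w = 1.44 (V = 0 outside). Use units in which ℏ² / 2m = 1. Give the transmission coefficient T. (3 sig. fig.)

E < V_b: inside the barrier ψ ∝ e^{±κx} with κ = √(2m(V_b − E))/ℏ = 2.339.
κw = 3.368, sinh(κw) = 14.49.
Matching ψ, ψ′ at both faces gives T = [1 + V_b² sinh²(κw) / (4E(V_b − E))]⁻¹ = 1/216.0 = 0.00463.

T = 0.00463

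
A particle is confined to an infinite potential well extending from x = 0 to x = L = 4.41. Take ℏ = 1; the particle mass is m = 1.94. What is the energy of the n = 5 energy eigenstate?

E = 3.27

Requiring ψ(0) = ψ(L) = 0 quantises k = nπ/L, hence E_n = ℏ²k²/2m = n²π²ℏ²/(2mL²).
E_5 = 5² × π² / (2 × 1.94 × 4.41²) = 3.270.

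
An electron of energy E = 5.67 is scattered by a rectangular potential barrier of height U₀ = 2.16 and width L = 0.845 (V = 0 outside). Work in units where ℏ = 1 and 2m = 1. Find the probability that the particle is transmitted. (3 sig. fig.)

T = 0.945

E > U₀: inside the barrier k₂ = √(2m(E − U₀))/ℏ = 1.873, k₂L = 1.583.
T = [1 + U₀² sin²(k₂L) / (4E(E − U₀))]⁻¹ = 1/1.059 = 0.945.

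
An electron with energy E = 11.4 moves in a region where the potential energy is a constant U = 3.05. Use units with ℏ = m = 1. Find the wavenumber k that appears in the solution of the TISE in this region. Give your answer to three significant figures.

k = 4.09

With E > U the solution is oscillatory, ψ ∝ e^{±ikx} with k = √(2m(E − U))/ℏ.
k = √(2 × 1 × 8.35) = 4.087.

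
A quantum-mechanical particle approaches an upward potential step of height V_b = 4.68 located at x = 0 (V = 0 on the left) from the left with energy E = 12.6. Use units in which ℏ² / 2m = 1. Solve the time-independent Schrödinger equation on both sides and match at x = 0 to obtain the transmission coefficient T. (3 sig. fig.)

On each side the TISE gives plane waves with k = √(2m(E − V))/ℏ: k₁ = √(2·½·12.6) = 3.550, k₂ = √(2·½·7.92) = 2.814.
Matching ψ and ψ′ at x = 0 gives r = (k₁ − k₂)/(k₁ + k₂), so R = r² = 0.01335 and T = 1 − R = 0.9866.

T = 0.987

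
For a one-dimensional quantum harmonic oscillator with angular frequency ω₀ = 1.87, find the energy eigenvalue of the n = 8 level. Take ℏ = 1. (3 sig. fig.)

The oscillator eigenvalues are E_n = ℏω₀(n + ½), so E_8 = 1.87 × 8.5 = 15.90.

E = 15.9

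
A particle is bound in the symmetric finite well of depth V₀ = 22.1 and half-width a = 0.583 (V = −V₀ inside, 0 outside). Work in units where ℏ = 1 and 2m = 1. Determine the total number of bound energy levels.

The dimensionless depth is z₀ = a√(2mV₀)/ℏ = 0.583 × √(22.10) = 2.741.
The even/odd transcendental equations gain one root per π/2 in z₀, giving N = 1 + ⌊2z₀/π⌋ = 1 + ⌊1.745⌋ = 2.

N = 2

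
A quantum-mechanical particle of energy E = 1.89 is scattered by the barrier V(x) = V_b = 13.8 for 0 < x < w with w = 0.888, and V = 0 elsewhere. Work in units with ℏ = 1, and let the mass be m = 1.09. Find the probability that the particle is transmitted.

Since E < V_b the interior solution is evanescent with decay constant κ = √(2m(V_b − E))/ℏ = 5.095.
κw = 4.525, sinh(κw) = 46.13.
Matching ψ, ψ′ at both faces gives T = [1 + V_b² sinh²(κw) / (4E(V_b − E))]⁻¹ = 1/4502 = 0.000222.

T = 0.000222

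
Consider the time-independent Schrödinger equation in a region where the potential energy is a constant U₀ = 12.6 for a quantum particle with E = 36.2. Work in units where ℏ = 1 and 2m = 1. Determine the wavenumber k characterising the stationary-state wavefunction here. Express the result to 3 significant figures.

With E > U₀ the solution is oscillatory, ψ ∝ e^{±ikx} with k = √(2m(E − U₀))/ℏ.
k = √(2 × 0.5 × 23.6) = 4.858.

k = 4.86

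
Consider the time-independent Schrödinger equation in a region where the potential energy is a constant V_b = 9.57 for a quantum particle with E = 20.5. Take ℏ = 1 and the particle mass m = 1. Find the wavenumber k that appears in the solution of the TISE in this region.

k = 4.68

With E > V_b the solution is oscillatory, ψ ∝ e^{±ikx} with k = √(2m(E − V_b))/ℏ.
k = √(2 × 1 × 10.93) = 4.675.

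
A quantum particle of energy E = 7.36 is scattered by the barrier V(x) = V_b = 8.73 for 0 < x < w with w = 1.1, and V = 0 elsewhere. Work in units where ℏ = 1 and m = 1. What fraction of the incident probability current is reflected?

R = 0.945

E < V_b: inside the barrier ψ ∝ e^{±κx} with κ = √(2m(V_b − E))/ℏ = 1.655.
κw = 1.821, sinh(κw) = 3.008.
The exact tunnelling result is T⁻¹ = 1 + V_b² sinh²(κw) / [4E(V_b − E)] = 18.09, so T = 0.0553.
R = 1 − T = 0.945.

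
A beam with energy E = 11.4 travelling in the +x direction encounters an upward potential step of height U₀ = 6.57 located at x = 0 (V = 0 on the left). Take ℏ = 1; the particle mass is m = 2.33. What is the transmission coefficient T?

T = 0.955

On each side the TISE gives plane waves with k = √(2m(E − V))/ℏ: k₁ = √(2·2.33·11.4) = 7.289, k₂ = √(2·2.33·4.83) = 4.744.
Matching ψ and ψ′ at x = 0 gives r = (k₁ − k₂)/(k₁ + k₂), so R = r² = 0.04471 and T = 1 − R = 0.9553.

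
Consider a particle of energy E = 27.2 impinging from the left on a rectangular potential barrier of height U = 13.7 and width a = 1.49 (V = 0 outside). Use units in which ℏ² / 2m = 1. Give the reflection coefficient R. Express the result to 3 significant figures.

R = 0.0627

Above the barrier the interior wavenumber is k₂ = √(2m(E − U))/ℏ = 3.674, giving phase k₂a = 5.475.
T = [1 + U² sin²(k₂a) / (4E(E − U))]⁻¹ = 1/1.067 = 0.937.
R = 1 − T = 0.0627.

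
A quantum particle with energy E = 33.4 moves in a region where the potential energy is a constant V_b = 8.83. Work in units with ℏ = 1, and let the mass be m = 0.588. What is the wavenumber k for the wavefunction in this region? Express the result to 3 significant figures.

With E > V_b the solution is oscillatory, ψ ∝ e^{±ikx} with k = √(2m(E − V_b))/ℏ.
k = √(2 × 0.588 × 24.57) = 5.375.

k = 5.38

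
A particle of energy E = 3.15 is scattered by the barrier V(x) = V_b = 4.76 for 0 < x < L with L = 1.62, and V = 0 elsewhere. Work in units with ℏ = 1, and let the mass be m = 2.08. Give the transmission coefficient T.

E < V_b: inside the barrier ψ ∝ e^{±κx} with κ = √(2m(V_b − E))/ℏ = 2.588.
κL = 4.193, sinh(κL) = 33.09.
Matching ψ, ψ′ at both faces gives T = [1 + V_b² sinh²(κL) / (4E(V_b − E))]⁻¹ = 1/1224 = 0.000817.

T = 0.000817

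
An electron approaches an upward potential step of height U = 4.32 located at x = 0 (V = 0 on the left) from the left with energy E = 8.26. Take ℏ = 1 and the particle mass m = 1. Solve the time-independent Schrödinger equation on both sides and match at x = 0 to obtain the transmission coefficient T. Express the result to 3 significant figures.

T = 0.967

The wavenumbers are k₁ = √(2mE)/ℏ = 4.064 on the left and k₂ = √(2m(E − U))/ℏ = 2.807 on the right.
Continuity of ψ and ψ′ at the step yields the reflection amplitude r = (k₁ − k₂)/(k₁ + k₂) = 0.1830; thus R = |r|² = 0.03348, T = 0.9665.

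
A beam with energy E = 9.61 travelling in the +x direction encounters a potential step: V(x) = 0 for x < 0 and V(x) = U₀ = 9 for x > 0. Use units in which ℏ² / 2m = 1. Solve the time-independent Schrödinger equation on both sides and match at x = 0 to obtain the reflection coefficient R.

R = 0.357

On each side the TISE gives plane waves with k = √(2m(E − V))/ℏ: k₁ = √(2·½·9.61) = 3.100, k₂ = √(2·½·0.61) = 0.7810.
Continuity of ψ and ψ′ at the step yields the reflection amplitude r = (k₁ − k₂)/(k₁ + k₂) = 0.5975; thus R = |r|² = 0.3570, T = 0.6430.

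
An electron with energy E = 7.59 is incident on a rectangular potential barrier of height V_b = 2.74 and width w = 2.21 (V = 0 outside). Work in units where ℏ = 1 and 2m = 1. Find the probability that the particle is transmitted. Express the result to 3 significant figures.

E > V_b: inside the barrier k₂ = √(2m(E − V_b))/ℏ = 2.202, k₂w = 4.867.
T = [1 + V_b² sin²(k₂w) / (4E(E − V_b))]⁻¹ = 1/1.050 = 0.953.

T = 0.953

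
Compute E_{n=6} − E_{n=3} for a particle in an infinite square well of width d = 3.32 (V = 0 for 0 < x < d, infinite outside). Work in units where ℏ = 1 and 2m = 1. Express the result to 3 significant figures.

ΔE = 24.2

E_n = n²π²ℏ²/(2md²), so ΔE = (6² − 3²) π²ℏ²/(2md²).
ΔE = 27 × π² / (2 × 0.5 × 3.32²) = 24.18.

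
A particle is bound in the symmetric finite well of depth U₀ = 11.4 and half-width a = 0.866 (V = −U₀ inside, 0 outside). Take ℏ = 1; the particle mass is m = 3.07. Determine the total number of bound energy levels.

N = 5

The dimensionless depth is z₀ = a√(2mU₀)/ℏ = 0.866 × √(70.00) = 7.245.
A new bound state (alternating even/odd) appears each time z₀ passes a multiple of π/2, so N = ⌊2z₀/π⌋ + 1 = ⌊4.612⌋ + 1 = 5.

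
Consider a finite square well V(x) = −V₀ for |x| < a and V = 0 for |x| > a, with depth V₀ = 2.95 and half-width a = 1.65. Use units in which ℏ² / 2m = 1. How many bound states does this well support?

N = 2

The dimensionless depth is z₀ = a√(2mV₀)/ℏ = 1.65 × √(2.950) = 2.834.
A new bound state (alternating even/odd) appears each time z₀ passes a multiple of π/2, so N = ⌊2z₀/π⌋ + 1 = ⌊1.804⌋ + 1 = 2.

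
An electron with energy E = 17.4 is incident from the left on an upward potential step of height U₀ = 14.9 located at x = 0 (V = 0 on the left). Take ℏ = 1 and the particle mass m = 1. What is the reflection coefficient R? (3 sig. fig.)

R = 0.203

The wavenumbers are k₁ = √(2mE)/ℏ = 5.899 on the left and k₂ = √(2m(E − U₀))/ℏ = 2.236 on the right.
Continuity of ψ and ψ′ at the step yields the reflection amplitude r = (k₁ − k₂)/(k₁ + k₂) = 0.4503; thus R = |r|² = 0.2027, T = 0.7973.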